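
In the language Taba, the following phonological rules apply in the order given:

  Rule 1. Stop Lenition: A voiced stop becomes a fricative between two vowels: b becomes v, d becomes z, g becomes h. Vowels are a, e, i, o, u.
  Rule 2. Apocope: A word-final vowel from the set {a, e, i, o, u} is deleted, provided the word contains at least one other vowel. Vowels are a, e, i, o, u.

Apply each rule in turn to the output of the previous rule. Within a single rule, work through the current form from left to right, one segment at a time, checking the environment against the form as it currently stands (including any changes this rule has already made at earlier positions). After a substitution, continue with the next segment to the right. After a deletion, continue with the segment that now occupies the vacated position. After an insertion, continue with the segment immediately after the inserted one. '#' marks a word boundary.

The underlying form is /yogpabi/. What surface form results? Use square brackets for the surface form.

[yogpav]

Rule 1 Stop Lenition: [yogpabi] → [yogpavi]
Rule 2 Apocope: [yogpavi] → [yogpav]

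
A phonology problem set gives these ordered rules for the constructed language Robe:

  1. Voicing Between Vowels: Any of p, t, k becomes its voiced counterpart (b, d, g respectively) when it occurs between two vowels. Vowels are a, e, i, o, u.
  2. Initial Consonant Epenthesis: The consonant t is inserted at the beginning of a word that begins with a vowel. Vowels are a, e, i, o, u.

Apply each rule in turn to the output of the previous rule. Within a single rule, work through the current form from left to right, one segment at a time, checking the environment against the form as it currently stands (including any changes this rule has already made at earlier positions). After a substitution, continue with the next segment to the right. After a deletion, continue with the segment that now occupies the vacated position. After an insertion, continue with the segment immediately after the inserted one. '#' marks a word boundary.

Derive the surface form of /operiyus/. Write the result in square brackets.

[toberiyus]

1 Voicing Between Vowels: [operiyus] → [oberiyus]
2 Initial Consonant Epenthesis: [oberiyus] → [toberiyus]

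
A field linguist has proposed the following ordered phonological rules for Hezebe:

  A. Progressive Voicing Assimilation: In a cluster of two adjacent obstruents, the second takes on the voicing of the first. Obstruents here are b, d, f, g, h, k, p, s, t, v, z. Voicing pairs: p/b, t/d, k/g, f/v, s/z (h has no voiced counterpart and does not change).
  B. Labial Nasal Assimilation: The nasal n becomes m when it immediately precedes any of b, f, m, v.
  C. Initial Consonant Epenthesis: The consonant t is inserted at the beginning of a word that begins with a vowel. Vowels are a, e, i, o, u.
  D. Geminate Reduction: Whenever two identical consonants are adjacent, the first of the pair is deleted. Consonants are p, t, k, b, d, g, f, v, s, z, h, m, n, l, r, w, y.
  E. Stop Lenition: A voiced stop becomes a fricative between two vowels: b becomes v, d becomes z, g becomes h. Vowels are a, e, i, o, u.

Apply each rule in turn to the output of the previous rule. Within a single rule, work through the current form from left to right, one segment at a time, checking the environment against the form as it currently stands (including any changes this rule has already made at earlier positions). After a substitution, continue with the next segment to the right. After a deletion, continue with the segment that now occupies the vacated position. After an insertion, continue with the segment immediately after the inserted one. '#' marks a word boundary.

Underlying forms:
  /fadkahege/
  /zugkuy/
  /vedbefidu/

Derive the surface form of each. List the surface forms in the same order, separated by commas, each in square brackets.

[fadgahehe], [zuhuy], [vedbefizu]

/fadkahege/:
  A Progressive Voicing Assimilation: [fadkahege] → [fadgahege]
  B Labial Nasal Assimilation: no change — [fadgahege]
  C Initial Consonant Epenthesis: no change — [fadgahege]
  D Geminate Reduction: no change — [fadgahege]
  E Stop Lenition: [fadgahege] → [fadgahehe]
/zugkuy/:
  A Progressive Voicing Assimilation: [zugkuy] → [zugguy]
  B Labial Nasal Assimilation: no change — [zugguy]
  C Initial Consonant Epenthesis: no change — [zugguy]
  D Geminate Reduction: [zugguy] → [zuguy]
  E Stop Lenition: [zuguy] → [zuhuy]
/vedbefidu/:
  A Progressive Voicing Assimilation: no change — [vedbefidu]
  B Labial Nasal Assimilation: no change — [vedbefidu]
  C Initial Consonant Epenthesis: no change — [vedbefidu]
  D Geminate Reduction: no change — [vedbefidu]
  E Stop Lenition: [vedbefidu] → [vedbefizu]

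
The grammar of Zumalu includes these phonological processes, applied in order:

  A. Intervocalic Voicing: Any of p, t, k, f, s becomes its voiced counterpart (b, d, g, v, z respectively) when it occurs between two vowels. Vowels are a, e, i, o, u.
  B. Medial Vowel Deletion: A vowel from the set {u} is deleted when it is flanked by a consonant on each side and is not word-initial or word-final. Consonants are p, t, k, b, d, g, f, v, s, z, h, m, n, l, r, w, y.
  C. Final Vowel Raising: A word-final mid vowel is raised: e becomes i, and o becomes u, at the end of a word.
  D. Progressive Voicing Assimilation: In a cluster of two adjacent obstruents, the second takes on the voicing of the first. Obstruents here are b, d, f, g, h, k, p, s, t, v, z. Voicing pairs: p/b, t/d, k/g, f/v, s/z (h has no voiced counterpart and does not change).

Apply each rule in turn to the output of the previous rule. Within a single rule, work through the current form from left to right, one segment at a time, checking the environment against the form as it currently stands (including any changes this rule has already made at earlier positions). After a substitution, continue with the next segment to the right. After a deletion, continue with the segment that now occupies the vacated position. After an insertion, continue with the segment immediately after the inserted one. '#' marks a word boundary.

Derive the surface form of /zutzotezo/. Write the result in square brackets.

[zdzodezu]

A Intervocalic Voicing: [zutzotezo] → [zutzodezo]
B Medial Vowel Deletion: [zutzodezo] → [ztzodezo]
C Final Vowel Raising: [ztzodezo] → [ztzodezu]
D Progressive Voicing Assimilation: [ztzodezu] → [zdzodezu]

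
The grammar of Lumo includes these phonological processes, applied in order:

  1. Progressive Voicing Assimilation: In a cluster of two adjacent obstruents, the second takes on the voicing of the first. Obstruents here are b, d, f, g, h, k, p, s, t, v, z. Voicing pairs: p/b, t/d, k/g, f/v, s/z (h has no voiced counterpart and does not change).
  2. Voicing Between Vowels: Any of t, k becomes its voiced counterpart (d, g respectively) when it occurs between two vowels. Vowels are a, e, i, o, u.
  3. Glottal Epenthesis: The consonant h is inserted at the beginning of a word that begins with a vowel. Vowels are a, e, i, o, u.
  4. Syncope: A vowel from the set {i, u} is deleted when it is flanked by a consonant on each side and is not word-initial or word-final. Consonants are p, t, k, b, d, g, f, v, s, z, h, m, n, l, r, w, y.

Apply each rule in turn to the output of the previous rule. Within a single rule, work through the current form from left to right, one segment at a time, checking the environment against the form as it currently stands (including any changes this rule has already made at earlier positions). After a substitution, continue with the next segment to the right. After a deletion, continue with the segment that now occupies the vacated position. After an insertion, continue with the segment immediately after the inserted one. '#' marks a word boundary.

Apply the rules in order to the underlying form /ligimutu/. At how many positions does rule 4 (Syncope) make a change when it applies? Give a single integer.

1 Progressive Voicing Assimilation: no change — [ligimutu]
2 Voicing Between Vowels: [ligimutu] → [ligimudu]
3 Glottal Epenthesis: no change — [ligimudu]
4 Syncope: [ligimudu] → [lgmdu]
Rule 4 changed 3 position(s).

3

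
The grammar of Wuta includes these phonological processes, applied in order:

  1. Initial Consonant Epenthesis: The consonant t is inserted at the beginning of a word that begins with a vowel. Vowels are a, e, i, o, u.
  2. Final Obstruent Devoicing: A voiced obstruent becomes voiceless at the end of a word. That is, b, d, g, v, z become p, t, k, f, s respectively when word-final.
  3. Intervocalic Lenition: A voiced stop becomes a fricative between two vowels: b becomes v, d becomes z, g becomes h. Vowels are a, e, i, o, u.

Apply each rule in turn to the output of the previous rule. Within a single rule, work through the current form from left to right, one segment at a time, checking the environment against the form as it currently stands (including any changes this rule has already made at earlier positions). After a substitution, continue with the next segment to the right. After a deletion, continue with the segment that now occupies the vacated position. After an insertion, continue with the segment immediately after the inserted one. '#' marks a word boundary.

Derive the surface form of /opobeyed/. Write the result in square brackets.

[topoveyet]

1 Initial Consonant Epenthesis: [opobeyed] → [topobeyed]
2 Final Obstruent Devoicing: [topobeyed] → [topobeyet]
3 Intervocalic Lenition: [topobeyet] → [topoveyet]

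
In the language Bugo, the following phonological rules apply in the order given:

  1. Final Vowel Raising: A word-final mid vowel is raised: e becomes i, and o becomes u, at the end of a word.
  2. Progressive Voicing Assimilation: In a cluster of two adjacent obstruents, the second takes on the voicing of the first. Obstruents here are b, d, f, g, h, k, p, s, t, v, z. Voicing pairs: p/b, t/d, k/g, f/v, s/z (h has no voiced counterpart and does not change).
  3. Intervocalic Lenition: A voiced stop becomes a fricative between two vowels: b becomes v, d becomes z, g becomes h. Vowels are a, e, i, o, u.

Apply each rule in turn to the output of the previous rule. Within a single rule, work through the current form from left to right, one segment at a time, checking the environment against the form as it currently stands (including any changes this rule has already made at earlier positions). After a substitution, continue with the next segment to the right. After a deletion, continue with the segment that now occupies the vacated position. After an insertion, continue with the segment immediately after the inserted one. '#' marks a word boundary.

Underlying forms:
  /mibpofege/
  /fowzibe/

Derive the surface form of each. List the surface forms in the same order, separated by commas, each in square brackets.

[mibbofehi], [fowzivi]

/mibpofege/:
  1 Final Vowel Raising: [mibpofege] → [mibpofegi]
  2 Progressive Voicing Assimilation: [mibpofegi] → [mibbofegi]
  3 Intervocalic Lenition: [mibbofegi] → [mibbofehi]
/fowzibe/:
  1 Final Vowel Raising: [fowzibe] → [fowzibi]
  2 Progressive Voicing Assimilation: no change — [fowzibi]
  3 Intervocalic Lenition: [fowzibi] → [fowzivi]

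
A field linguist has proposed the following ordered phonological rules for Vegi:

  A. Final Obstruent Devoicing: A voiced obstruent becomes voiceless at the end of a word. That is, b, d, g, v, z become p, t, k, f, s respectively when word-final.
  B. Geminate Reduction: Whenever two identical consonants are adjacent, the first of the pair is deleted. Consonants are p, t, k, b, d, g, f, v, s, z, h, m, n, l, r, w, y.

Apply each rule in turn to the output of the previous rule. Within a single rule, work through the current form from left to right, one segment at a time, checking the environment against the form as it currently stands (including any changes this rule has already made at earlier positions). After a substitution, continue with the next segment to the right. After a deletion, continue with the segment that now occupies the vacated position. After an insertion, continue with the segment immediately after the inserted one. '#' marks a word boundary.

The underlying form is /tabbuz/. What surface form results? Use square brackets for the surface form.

A Final Obstruent Devoicing: [tabbuz] → [tabbus]
B Geminate Reduction: [tabbus] → [tabus]

[tabus]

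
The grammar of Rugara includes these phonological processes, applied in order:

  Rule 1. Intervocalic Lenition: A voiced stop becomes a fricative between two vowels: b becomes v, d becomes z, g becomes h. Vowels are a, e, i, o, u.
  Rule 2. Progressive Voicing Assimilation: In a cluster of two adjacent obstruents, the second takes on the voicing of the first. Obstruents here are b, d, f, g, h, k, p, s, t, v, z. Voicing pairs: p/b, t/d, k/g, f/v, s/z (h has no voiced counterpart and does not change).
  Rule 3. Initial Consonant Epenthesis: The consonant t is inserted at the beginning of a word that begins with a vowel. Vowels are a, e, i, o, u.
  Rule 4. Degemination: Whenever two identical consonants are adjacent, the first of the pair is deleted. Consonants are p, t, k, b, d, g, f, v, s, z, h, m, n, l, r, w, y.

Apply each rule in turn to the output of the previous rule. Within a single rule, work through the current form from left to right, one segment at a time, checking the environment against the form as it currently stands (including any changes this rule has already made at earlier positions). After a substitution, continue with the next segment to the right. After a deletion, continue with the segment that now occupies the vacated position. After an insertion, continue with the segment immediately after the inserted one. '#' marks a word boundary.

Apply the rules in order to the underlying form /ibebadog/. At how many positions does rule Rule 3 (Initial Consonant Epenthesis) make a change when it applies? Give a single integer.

1

Rule 1 Intervocalic Lenition: [ibebadog] → [ivevazog]
Rule 2 Progressive Voicing Assimilation: no change — [ivevazog]
Rule 3 Initial Consonant Epenthesis: [ivevazog] → [tivevazog]
Rule 4 Degemination: no change — [tivevazog]
Rule Rule 3 changed 1 position(s).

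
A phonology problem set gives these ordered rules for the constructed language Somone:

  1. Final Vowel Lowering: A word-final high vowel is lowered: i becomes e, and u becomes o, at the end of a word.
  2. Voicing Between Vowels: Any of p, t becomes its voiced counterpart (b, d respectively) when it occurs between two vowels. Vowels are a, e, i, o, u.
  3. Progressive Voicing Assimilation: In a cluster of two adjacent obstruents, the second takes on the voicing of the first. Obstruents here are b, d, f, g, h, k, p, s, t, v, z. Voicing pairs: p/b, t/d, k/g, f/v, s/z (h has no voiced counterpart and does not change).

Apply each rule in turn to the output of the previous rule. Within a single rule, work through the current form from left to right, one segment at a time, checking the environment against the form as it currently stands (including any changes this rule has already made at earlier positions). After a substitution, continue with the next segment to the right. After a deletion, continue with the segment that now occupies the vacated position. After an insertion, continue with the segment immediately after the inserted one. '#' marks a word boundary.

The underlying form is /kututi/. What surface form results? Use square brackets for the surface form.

[kudude]

1 Final Vowel Lowering: [kututi] → [kutute]
2 Voicing Between Vowels: [kutute] → [kudude]
3 Progressive Voicing Assimilation: no change — [kudude]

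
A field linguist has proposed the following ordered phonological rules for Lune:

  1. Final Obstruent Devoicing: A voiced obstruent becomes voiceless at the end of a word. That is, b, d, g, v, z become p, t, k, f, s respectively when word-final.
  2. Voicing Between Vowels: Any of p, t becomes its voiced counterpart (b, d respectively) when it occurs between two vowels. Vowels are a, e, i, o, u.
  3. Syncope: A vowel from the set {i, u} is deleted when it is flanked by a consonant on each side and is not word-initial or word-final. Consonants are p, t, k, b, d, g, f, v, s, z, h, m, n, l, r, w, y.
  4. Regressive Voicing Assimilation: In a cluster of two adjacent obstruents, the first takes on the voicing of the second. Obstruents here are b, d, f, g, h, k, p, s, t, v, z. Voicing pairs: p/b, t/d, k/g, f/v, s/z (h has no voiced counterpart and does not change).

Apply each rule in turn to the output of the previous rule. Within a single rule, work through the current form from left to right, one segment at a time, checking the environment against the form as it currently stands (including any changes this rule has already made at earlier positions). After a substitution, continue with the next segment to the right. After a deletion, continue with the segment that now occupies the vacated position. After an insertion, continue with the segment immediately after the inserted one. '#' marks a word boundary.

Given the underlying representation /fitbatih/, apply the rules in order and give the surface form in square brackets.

1 Final Obstruent Devoicing: no change — [fitbatih]
2 Voicing Between Vowels: [fitbatih] → [fitbadih]
3 Syncope: [fitbadih] → [ftbadh]
4 Regressive Voicing Assimilation: [ftbadh] → [fdbath]

[fdbath]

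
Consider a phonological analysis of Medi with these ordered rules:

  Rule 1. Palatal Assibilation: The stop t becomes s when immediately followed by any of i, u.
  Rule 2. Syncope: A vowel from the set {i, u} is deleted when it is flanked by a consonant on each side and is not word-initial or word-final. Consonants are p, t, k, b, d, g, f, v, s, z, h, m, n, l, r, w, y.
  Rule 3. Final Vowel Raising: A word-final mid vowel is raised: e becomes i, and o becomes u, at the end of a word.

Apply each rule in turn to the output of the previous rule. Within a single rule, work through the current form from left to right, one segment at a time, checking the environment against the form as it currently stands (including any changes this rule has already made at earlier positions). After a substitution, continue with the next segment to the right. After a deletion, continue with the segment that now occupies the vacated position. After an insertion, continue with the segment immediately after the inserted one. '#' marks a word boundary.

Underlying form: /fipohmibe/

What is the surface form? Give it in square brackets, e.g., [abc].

[fpohmbi]

Rule 1 Palatal Assibilation: no change — [fipohmibe]
Rule 2 Syncope: [fipohmibe] → [fpohmbe]
Rule 3 Final Vowel Raising: [fpohmbe] → [fpohmbi]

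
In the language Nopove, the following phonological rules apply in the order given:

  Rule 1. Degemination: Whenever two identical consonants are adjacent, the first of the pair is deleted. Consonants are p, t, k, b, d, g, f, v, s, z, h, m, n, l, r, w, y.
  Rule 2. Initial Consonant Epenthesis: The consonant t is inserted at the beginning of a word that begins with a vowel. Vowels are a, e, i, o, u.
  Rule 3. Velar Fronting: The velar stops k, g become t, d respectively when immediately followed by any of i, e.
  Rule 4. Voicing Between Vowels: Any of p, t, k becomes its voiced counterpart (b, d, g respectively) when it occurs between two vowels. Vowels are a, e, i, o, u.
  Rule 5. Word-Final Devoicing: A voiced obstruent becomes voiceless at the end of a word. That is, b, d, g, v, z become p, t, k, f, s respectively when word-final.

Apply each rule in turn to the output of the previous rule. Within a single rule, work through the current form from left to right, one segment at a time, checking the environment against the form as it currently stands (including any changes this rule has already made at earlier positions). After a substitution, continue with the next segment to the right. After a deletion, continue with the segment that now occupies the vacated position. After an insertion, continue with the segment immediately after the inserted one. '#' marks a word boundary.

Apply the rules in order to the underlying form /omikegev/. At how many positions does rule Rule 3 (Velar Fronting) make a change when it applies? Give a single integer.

2

Rule 1 Degemination: no change — [omikegev]
Rule 2 Initial Consonant Epenthesis: [omikegev] → [tomikegev]
Rule 3 Velar Fronting: [tomikegev] → [tomitedev]
Rule 4 Voicing Between Vowels: [tomitedev] → [tomidedev]
Rule 5 Word-Final Devoicing: [tomidedev] → [tomidedef]
Rule Rule 3 changed 2 position(s).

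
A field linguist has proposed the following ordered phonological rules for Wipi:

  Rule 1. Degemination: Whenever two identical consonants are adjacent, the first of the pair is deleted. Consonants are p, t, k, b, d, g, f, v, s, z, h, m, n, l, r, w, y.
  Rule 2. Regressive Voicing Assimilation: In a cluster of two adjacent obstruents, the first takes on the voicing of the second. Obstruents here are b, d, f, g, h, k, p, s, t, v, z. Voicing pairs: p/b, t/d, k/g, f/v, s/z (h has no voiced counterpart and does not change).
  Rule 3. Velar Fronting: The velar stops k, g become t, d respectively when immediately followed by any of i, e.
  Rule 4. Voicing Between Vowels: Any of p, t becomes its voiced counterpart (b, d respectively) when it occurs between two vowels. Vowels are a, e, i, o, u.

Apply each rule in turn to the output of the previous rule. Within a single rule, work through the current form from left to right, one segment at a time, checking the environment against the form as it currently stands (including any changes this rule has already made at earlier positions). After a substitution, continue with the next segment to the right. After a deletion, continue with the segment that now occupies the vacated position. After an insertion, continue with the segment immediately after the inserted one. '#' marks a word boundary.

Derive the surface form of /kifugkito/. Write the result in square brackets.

Rule 1 Degemination: no change — [kifugkito]
Rule 2 Regressive Voicing Assimilation: [kifugkito] → [kifukkito]
Rule 3 Velar Fronting: [kifukkito] → [tifuktito]
Rule 4 Voicing Between Vowels: [tifuktito] → [tifuktido]

[tifuktido]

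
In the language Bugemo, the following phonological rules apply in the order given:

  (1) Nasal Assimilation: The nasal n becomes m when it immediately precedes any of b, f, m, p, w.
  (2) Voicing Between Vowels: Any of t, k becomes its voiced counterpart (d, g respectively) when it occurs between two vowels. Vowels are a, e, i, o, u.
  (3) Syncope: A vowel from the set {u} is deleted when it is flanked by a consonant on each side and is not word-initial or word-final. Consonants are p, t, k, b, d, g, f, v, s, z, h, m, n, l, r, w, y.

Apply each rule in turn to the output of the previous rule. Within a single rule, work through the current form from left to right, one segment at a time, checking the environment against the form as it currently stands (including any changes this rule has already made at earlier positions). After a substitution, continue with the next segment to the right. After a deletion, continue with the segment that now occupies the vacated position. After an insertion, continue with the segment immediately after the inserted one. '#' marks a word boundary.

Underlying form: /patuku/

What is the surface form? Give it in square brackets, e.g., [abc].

[padgu]

(1) Nasal Assimilation: no change — [patuku]
(2) Voicing Between Vowels: [patuku] → [padugu]
(3) Syncope: [padugu] → [padgu]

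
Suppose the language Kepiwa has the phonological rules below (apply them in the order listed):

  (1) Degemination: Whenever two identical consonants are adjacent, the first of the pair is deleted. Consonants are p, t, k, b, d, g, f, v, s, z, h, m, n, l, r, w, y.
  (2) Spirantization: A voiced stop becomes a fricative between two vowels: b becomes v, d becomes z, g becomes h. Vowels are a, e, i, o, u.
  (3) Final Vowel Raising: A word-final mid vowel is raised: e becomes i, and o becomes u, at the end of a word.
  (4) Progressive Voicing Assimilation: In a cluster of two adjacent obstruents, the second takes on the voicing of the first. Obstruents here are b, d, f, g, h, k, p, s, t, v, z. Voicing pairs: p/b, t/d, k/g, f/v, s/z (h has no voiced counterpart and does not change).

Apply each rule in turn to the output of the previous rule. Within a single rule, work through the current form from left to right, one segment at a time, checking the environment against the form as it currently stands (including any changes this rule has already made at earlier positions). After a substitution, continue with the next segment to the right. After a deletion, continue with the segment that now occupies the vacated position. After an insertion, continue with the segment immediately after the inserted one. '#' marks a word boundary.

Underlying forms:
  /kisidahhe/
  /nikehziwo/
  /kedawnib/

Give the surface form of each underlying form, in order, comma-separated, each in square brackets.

/kisidahhe/:
  (1) Degemination: [kisidahhe] → [kisidahe]
  (2) Spirantization: [kisidahe] → [kisizahe]
  (3) Final Vowel Raising: [kisizahe] → [kisizahi]
  (4) Progressive Voicing Assimilation: no change — [kisizahi]
/nikehziwo/:
  (1) Degemination: no change — [nikehziwo]
  (2) Spirantization: no change — [nikehziwo]
  (3) Final Vowel Raising: [nikehziwo] → [nikehziwu]
  (4) Progressive Voicing Assimilation: [nikehziwu] → [nikehsiwu]
/kedawnib/:
  (1) Degemination: no change — [kedawnib]
  (2) Spirantization: [kedawnib] → [kezawnib]
  (3) Final Vowel Raising: no change — [kezawnib]
  (4) Progressive Voicing Assimilation: no change — [kezawnib]

[kisizahi], [nikehsiwu], [kezawnib]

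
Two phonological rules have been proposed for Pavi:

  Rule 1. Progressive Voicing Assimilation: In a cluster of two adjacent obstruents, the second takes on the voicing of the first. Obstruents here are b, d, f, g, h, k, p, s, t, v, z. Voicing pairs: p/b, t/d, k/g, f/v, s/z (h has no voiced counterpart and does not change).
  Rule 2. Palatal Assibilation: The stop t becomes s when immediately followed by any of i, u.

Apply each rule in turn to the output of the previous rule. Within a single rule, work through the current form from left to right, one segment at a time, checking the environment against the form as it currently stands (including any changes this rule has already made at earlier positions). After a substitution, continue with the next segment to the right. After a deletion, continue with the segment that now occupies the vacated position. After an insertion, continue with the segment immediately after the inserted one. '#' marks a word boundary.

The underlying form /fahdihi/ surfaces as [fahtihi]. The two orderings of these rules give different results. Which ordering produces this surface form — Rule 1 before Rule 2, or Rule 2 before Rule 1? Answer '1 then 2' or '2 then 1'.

Order 1 then 2:
  1 Progressive Voicing Assimilation: [fahdihi] → [fahtihi]
  2 Palatal Assibilation: [fahtihi] → [fahsihi]
  result: [fahsihi]
Order 2 then 1:
  2 Palatal Assibilation: no change — [fahdihi]
  1 Progressive Voicing Assimilation: [fahdihi] → [fahtihi]
  result: [fahtihi]

2 then 1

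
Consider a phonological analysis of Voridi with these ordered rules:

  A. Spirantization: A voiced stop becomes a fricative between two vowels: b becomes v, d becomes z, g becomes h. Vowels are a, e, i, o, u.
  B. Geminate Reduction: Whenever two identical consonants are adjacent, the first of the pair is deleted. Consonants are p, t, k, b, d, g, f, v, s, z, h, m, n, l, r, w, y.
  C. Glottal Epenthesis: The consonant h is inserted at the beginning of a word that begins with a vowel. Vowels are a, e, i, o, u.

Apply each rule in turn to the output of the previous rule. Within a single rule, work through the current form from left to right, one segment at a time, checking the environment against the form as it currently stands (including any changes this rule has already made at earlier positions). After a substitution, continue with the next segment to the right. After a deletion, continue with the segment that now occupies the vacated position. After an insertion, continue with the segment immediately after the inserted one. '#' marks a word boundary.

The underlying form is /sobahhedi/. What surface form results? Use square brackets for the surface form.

[sovahezi]

A Spirantization: [sobahhedi] → [sovahhezi]
B Geminate Reduction: [sovahhezi] → [sovahezi]
C Glottal Epenthesis: no change — [sovahezi]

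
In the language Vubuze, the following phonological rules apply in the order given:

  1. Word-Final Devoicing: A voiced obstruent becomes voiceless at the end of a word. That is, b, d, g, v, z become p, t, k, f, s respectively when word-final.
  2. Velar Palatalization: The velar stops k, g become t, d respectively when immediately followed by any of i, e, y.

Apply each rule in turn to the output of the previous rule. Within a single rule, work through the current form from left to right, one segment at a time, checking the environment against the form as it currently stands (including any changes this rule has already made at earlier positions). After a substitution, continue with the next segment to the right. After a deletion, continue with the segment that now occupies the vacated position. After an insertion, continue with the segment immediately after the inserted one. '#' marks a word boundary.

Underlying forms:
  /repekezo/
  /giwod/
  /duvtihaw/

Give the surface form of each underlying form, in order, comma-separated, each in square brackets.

/repekezo/:
  1 Word-Final Devoicing: no change — [repekezo]
  2 Velar Palatalization: [repekezo] → [repetezo]
/giwod/:
  1 Word-Final Devoicing: [giwod] → [giwot]
  2 Velar Palatalization: [giwot] → [diwot]
/duvtihaw/:
  1 Word-Final Devoicing: no change — [duvtihaw]
  2 Velar Palatalization: no change — [duvtihaw]

[repetezo], [diwot], [duvtihaw]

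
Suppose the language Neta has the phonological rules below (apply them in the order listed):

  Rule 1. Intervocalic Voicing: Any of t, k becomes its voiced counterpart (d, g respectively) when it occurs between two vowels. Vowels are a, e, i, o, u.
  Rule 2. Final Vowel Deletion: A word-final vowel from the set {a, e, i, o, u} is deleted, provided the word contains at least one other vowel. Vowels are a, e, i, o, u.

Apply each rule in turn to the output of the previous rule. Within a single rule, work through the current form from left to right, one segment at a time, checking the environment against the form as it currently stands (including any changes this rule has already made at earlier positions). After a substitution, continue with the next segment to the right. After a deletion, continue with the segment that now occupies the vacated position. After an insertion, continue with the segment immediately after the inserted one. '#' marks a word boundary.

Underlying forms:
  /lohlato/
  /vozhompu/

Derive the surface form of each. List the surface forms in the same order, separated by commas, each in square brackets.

[lohlad], [vozhomp]

/lohlato/:
  Rule 1 Intervocalic Voicing: [lohlato] → [lohlado]
  Rule 2 Final Vowel Deletion: [lohlado] → [lohlad]
/vozhompu/:
  Rule 1 Intervocalic Voicing: no change — [vozhompu]
  Rule 2 Final Vowel Deletion: [vozhompu] → [vozhomp]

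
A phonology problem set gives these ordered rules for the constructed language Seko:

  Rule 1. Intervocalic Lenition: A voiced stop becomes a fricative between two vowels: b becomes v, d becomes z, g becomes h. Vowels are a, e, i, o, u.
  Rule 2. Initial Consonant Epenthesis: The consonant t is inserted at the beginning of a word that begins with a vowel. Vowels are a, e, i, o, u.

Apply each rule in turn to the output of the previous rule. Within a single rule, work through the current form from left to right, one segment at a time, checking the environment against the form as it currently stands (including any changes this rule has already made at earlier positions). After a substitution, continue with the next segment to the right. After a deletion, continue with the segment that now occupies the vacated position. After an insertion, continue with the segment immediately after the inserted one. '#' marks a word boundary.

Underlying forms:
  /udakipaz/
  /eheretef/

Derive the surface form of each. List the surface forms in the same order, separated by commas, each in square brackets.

[tuzakipaz], [teheretef]

/udakipaz/:
  Rule 1 Intervocalic Lenition: [udakipaz] → [uzakipaz]
  Rule 2 Initial Consonant Epenthesis: [uzakipaz] → [tuzakipaz]
/eheretef/:
  Rule 1 Intervocalic Lenition: no change — [eheretef]
  Rule 2 Initial Consonant Epenthesis: [eheretef] → [teheretef]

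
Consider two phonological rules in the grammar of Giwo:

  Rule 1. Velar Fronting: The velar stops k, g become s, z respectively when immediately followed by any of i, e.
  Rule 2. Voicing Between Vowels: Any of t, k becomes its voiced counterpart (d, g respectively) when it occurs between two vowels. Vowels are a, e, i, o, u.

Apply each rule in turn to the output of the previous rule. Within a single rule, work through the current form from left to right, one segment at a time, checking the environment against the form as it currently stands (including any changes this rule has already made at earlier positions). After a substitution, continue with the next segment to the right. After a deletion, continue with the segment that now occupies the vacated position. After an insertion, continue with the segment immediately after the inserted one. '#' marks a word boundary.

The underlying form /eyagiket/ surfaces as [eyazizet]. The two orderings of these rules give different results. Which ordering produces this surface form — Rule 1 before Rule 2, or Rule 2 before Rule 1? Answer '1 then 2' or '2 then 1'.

2 then 1

Order 1 then 2:
  1 Velar Fronting: [eyagiket] → [eyaziset]
  2 Voicing Between Vowels: no change — [eyaziset]
  result: [eyaziset]
Order 2 then 1:
  2 Voicing Between Vowels: [eyagiket] → [eyagiget]
  1 Velar Fronting: [eyagiget] → [eyazizet]
  result: [eyazizet]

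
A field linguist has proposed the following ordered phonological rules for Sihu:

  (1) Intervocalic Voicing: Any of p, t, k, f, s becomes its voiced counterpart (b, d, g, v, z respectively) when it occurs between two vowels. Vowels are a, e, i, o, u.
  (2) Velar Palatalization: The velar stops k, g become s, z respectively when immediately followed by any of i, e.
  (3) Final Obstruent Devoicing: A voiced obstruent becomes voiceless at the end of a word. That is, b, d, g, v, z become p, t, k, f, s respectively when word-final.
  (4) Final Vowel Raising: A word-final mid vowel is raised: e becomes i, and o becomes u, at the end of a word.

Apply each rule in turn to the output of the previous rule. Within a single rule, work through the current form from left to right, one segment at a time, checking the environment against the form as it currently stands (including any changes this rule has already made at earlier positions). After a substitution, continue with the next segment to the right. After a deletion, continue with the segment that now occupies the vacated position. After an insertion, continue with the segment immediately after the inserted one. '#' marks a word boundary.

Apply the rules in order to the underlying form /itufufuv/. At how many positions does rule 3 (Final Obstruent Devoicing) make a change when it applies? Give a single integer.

(1) Intervocalic Voicing: [itufufuv] → [iduvuvuv]
(2) Velar Palatalization: no change — [iduvuvuv]
(3) Final Obstruent Devoicing: [iduvuvuv] → [iduvuvuf]
(4) Final Vowel Raising: no change — [iduvuvuf]
Rule 3 changed 1 position(s).

1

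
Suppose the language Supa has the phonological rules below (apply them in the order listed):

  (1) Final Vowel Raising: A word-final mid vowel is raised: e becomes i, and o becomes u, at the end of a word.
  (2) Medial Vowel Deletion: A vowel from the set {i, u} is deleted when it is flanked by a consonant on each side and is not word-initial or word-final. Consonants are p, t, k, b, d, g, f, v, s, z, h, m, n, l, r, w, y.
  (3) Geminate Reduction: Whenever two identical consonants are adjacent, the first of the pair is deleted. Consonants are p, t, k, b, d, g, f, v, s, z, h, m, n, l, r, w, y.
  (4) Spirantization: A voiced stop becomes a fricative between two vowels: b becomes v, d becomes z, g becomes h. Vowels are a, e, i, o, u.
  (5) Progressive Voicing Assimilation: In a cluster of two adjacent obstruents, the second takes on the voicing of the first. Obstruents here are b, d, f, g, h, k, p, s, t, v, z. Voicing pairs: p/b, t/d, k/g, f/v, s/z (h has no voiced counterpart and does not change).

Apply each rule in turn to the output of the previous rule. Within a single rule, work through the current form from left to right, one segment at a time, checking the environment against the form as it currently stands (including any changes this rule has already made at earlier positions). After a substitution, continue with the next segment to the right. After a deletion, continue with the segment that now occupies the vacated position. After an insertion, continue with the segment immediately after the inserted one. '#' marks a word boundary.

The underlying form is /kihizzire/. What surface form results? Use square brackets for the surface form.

[khsri]

(1) Final Vowel Raising: [kihizzire] → [kihizziri]
(2) Medial Vowel Deletion: [kihizziri] → [khzzri]
(3) Geminate Reduction: [khzzri] → [khzri]
(4) Spirantization: no change — [khzri]
(5) Progressive Voicing Assimilation: [khzri] → [khsri]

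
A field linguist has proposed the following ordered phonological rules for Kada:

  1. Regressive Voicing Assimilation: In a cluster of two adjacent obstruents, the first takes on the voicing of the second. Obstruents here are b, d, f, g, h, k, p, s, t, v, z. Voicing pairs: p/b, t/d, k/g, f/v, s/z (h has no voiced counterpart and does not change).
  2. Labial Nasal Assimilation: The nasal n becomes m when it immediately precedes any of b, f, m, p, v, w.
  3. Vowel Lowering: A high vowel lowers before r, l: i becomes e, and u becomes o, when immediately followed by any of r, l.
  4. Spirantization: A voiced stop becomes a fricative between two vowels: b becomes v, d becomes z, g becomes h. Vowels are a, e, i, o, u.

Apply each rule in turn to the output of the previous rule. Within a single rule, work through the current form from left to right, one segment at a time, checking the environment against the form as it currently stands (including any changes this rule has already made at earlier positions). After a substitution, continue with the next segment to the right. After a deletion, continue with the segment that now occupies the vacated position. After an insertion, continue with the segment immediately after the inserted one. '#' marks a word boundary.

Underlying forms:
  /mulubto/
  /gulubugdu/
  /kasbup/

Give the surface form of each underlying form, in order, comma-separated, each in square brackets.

/mulubto/:
  1 Regressive Voicing Assimilation: [mulubto] → [mulupto]
  2 Labial Nasal Assimilation: no change — [mulupto]
  3 Vowel Lowering: [mulupto] → [molupto]
  4 Spirantization: no change — [molupto]
/gulubugdu/:
  1 Regressive Voicing Assimilation: no change — [gulubugdu]
  2 Labial Nasal Assimilation: no change — [gulubugdu]
  3 Vowel Lowering: [gulubugdu] → [golubugdu]
  4 Spirantization: [golubugdu] → [goluvugdu]
/kasbup/:
  1 Regressive Voicing Assimilation: [kasbup] → [kazbup]
  2 Labial Nasal Assimilation: no change — [kazbup]
  3 Vowel Lowering: no change — [kazbup]
  4 Spirantization: no change — [kazbup]

[molupto], [goluvugdu], [kazbup]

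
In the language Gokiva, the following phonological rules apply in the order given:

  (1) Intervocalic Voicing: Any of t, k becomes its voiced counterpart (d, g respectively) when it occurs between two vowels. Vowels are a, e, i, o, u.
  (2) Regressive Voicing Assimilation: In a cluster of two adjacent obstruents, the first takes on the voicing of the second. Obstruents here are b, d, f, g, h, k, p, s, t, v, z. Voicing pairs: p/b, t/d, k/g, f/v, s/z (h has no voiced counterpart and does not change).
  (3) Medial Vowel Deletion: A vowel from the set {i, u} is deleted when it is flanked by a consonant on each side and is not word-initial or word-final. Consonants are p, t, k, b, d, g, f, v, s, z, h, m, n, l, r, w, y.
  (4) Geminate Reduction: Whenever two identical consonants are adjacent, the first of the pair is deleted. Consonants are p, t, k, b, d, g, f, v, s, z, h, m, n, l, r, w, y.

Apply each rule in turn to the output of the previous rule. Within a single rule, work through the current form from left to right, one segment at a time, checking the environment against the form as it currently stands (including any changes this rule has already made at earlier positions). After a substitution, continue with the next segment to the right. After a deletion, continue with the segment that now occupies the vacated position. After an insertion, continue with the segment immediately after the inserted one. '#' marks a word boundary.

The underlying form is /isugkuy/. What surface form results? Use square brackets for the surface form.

[isky]

(1) Intervocalic Voicing: no change — [isugkuy]
(2) Regressive Voicing Assimilation: [isugkuy] → [isukkuy]
(3) Medial Vowel Deletion: [isukkuy] → [iskky]
(4) Geminate Reduction: [iskky] → [isky]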